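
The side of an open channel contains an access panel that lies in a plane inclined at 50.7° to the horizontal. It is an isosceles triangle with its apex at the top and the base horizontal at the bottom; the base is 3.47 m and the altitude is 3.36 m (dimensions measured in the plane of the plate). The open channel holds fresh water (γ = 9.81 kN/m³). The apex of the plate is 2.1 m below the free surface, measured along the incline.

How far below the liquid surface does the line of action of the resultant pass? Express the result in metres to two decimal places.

h_p = 3.47 m

γ = 9.81 kN/m³.
Let θ = 50.7° be the plate's angle to the horizontal; measure y along the incline from where the plane meets the free surface. Vertical depth h = y·sinθ with sinθ = 0.773840.
With the apex up, the centroid sits 2h/3 = 2 × 3.36/3 = 2.24 m below the apex, so y_c = 2.1 + 2.24 = 4.34 m and h_c = 4.34 × 0.773840 = 3.35847 m.
A = ½ × 3.47 × 3.36 = 5.8296 m².
Resultant F = γ·h_c·A = 9.81 × 3.35847 × 5.8296 = 192.065 kN.
I_c = b·h³/36 = 3.47 × 3.36³/36 = 3.65633 m⁴.
Centre of pressure: y_p = y_c + I_c/(y_c·A) = 4.34 + 3.65633/(4.34 × 5.8296) = 4.34 + 0.144516 = 4.48452 m along the plane.
Vertically, h_p = y_p·sinθ = 4.48452 × 0.773840 = 3.4703 m.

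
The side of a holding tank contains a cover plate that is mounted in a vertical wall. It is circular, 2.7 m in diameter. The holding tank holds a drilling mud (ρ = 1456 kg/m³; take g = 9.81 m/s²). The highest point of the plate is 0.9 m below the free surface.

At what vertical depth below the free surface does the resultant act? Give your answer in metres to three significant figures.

γ = ρg = 1456 × 9.81 / 1000 = 14.28336 kN/m³.
The centroid is at the centre, 1.35 m below the top of the plate, so the centroid depth is h_c = 0.9 + 1.35 = 2.25 m.
A = π(1.35)² = 5.72555 m².
Resultant F = γ·h_c·A = 14.28336 × 2.25 × 5.72555 = 184.005 kN.
I_c = πr⁴/4 = π × 1.35⁴/4 = 2.6087 m⁴.
Centre of pressure: y_p = y_c + I_c/(y_c·A) = 2.25 + 2.6087/(2.25 × 5.72555) = 2.25 + 0.2025 = 2.4525 m along the plane.

h_p = 2.45 m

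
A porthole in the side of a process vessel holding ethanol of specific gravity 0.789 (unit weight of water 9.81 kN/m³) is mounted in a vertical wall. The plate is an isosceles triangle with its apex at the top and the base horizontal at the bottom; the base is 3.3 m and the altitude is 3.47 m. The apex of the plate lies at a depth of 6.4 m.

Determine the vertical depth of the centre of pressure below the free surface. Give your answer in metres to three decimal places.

γ = 0.789 × 9.81 = 7.74009 kN/m³.
With the apex up, the centroid sits 2h/3 = 2 × 3.47/3 = 2.31333 m below the apex, so the centroid depth is h_c = 6.4 + 2.31333 = 8.71333 m.
A = ½ × 3.3 × 3.47 = 5.7255 m².
Resultant F = γ·h_c·A = 7.74009 × 8.71333 × 5.7255 = 386.139 kN.
I_c = b·h³/36 = 3.3 × 3.47³/36 = 3.83001 m⁴.
Centre of pressure: y_p = y_c + I_c/(y_c·A) = 8.71333 + 3.83001/(8.71333 × 5.7255) = 8.71333 + 0.0767719 = 8.7901 m along the plane.

h_p = 8.790 m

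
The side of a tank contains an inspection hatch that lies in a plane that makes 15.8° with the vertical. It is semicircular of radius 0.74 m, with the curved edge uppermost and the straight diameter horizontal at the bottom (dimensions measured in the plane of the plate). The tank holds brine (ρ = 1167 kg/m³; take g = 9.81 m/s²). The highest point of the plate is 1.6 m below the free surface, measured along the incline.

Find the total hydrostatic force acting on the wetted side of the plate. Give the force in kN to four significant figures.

F ≈ 19.20 kN

γ = ρg = 1167 × 9.81 / 1000 = 11.44827 kN/m³.
The plate makes 15.8° with the vertical, i.e. θ = 90° − 15.8° = 74.2° to the horizontal. Measuring y along the incline from the free-surface line, vertical depth h = y·sinθ with sinθ = 0.962218.
The centroid lies 4r/(3π) = 0.314066 m above the diameter, so r − 4r/(3π) = 0.74 − 0.314066 = 0.425934 m below the topmost point, so y_c = 1.6 + 0.425934 = 2.02593 m and h_c = 2.02593 × 0.962218 = 1.94939 m.
A = πr²/2 = π × 0.74²/2 = 0.860168 m².
Resultant F = γ·h_c·A = 11.44827 × 1.94939 × 0.860168 = 19.1965 kN.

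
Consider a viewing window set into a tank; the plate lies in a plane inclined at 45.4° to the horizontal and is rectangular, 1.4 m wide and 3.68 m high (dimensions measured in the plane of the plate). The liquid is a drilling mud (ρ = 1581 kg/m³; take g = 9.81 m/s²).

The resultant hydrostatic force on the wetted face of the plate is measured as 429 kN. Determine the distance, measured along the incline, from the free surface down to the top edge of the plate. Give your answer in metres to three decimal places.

y_top ≈ 5.700 m

γ = ρg = 1581 × 9.81 / 1000 = 15.50961 kN/m³.
A = 1.4 × 3.68 = 5.152 m².
From F = γ·h_c·A, the centroid depth is h_c = 429/(15.50961 × 5.152) = 5.36884 m.
Let θ = 45.4° be the plate's angle to the horizontal; measure y along the incline from where the plane meets the free surface. Vertical depth h = y·sinθ with sinθ = 0.712026.
Along the incline, y_c = h_c/sinθ = 5.36884/0.712026 = 7.54023 m.
The centroid lies 3.68/2 = 1.84 m below the top edge, so the top edge sits at y_top = 7.54023 − 1.84 = 5.70023 m along the incline.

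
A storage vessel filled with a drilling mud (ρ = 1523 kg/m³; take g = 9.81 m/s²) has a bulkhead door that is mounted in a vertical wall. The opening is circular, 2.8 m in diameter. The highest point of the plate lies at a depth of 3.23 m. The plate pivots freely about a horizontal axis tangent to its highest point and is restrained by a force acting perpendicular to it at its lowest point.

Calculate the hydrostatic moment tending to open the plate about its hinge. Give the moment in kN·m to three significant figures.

γ = ρg = 1523 × 9.81 / 1000 = 14.94063 kN/m³.
The centroid is at the centre, 1.4 m below the top of the plate, so the centroid depth is h_c = 3.23 + 1.4 = 4.63 m.
A = π(1.4)² = 6.15752 m².
Resultant F = γ·h_c·A = 14.94063 × 4.63 × 6.15752 = 425.947 kN.
I_c = πr⁴/4 = π × 1.4⁴/4 = 3.01719 m⁴.
Centre of pressure: y_p = y_c + I_c/(y_c·A) = 4.63 + 3.01719/(4.63 × 6.15752) = 4.63 + 0.105832 = 4.73583 m along the plane.
The resultant acts 1.4 + 0.105832 = 1.50583 m (along the plate) below the hinge at the top edge, so the moment about the hinge is M = F × 1.50583 = 425.947 × 1.50583 = 641.404 kN·m.

M ≈ 641 kN·m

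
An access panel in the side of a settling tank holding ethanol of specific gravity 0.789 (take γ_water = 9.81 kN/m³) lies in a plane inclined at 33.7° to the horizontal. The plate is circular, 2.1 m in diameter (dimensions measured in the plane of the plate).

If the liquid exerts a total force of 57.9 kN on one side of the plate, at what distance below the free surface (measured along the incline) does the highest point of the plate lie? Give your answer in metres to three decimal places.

γ = 0.789 × 9.81 = 7.74009 kN/m³.
A = π(1.05)² = 3.46361 m².
From F = γ·h_c·A, the centroid depth is h_c = 57.9/(7.74009 × 3.46361) = 2.15975 m.
Let θ = 33.7° be the plate's angle to the horizontal; measure y along the incline from where the plane meets the free surface. Vertical depth h = y·sinθ with sinθ = 0.554844.
Along the incline, y_c = h_c/sinθ = 2.15975/0.554844 = 3.89254 m.
The centroid is at the centre, 1.05 m below the top of the plate, so the highest point sits at y_top = 3.89254 − 1.05 = 2.84254 m along the incline.

y_top ≈ 2.843 m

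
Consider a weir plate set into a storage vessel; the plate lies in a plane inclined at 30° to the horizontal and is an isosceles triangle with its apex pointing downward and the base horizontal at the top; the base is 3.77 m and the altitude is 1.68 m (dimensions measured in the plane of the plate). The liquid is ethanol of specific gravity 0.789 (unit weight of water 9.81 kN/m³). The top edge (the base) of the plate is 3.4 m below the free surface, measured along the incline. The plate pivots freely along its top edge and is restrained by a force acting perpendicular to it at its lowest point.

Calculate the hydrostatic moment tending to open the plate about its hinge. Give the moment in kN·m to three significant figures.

M ≈ 29.1 kN·m

γ = 0.789 × 9.81 = 7.74009 kN/m³.
Let θ = 30° be the plate's angle to the horizontal; measure y along the incline from where the plane meets the free surface. Vertical depth h = y·sinθ with sinθ = 0.500000.
With the apex down, the centroid sits h/3 = 1.68/3 = 0.56 m below the base (the top edge), so y_c = 3.4 + 0.56 = 3.96 m and h_c = 3.96 × 0.500000 = 1.98 m.
A = ½ × 3.77 × 1.68 = 3.1668 m².
Resultant F = γ·h_c·A = 7.74009 × 1.98 × 3.1668 = 48.5324 kN.
I_c = b·h³/36 = 3.77 × 1.68³/36 = 0.496554 m⁴.
Centre of pressure: y_p = y_c + I_c/(y_c·A) = 3.96 + 0.496554/(3.96 × 3.1668) = 3.96 + 0.0395959 = 3.9996 m along the plane.
The resultant acts 0.56 + 0.0395959 = 0.599596 m (along the plate) below the hinge at the top edge, so the moment about the hinge is M = F × 0.599596 = 48.5324 × 0.599596 = 29.0998 kN·m.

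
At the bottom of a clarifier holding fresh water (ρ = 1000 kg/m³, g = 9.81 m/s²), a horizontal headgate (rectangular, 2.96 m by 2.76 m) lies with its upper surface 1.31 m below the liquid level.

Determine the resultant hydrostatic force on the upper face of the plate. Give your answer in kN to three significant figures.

F ≈ 105 kN

γ = ρg = 1000 × 9.81 = 9810 N/m³ = 9.81 kN/m³.
The plate is horizontal, so pressure is uniform at p = γ·h = 9.81 × 1.31 = 12.8511 kN/m².
A = 2.96 × 2.76 = 8.1696 m².
F = p·A = 12.8511 × 8.1696 = 104.988 kN.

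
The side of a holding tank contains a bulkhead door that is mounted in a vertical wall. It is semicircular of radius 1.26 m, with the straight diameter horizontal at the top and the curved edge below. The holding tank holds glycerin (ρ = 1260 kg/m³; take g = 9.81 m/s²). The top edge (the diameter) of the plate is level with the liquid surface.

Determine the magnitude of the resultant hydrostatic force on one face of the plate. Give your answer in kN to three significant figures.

γ = ρg = 1260 × 9.81 / 1000 = 12.3606 kN/m³.
The centroid of a semicircle lies 4r/(3π) = 0.534761 m from the diameter, here below the top edge, so the centroid depth is h_c = 0.534761 m.
A = πr²/2 = π × 1.26²/2 = 2.4938 m².
Resultant F = γ·h_c·A = 12.3606 × 0.534761 × 2.4938 = 16.4839 kN.

F ≈ 16.5 kN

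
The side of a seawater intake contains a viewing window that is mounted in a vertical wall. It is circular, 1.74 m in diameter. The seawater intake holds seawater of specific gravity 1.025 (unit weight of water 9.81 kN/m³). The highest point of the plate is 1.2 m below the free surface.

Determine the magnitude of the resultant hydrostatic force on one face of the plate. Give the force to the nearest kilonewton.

γ = 1.025 × 9.81 = 10.05525 kN/m³.
The centroid is at the centre, 0.87 m below the top of the plate, so the centroid depth is h_c = 1.2 + 0.87 = 2.07 m.
A = π(0.87)² = 2.37787 m².
Resultant F = γ·h_c·A = 10.05525 × 2.07 × 2.37787 = 49.4939 kN.

F ≈ 49 kN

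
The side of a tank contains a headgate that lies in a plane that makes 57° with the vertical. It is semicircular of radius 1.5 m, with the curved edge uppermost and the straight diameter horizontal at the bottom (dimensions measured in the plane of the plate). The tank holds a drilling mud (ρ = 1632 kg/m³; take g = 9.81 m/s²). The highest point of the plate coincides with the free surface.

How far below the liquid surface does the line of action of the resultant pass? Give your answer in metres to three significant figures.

γ = ρg = 1632 × 9.81 / 1000 = 16.00992 kN/m³.
The plate makes 57° with the vertical, i.e. θ = 90° − 57° = 33° to the horizontal. Measuring y along the incline from the free-surface line, vertical depth h = y·sinθ with sinθ = 0.544639.
The centroid lies 4r/(3π) = 0.63662 m above the diameter, so r − 4r/(3π) = 1.5 − 0.63662 = 0.86338 m below the topmost point, so y_c = 0.86338 m and h_c = 0.86338 × 0.544639 = 0.47023 m.
A = πr²/2 = π × 1.5²/2 = 3.53429 m².
Resultant F = γ·h_c·A = 16.00992 × 0.47023 × 3.53429 = 26.6074 kN.
I_c = (π/8 − 8/(9π))·r⁴ = 0.109757 × 1.5⁴ = 0.555645 m⁴.
Centre of pressure: y_p = y_c + I_c/(y_c·A) = 0.86338 + 0.555645/(0.86338 × 3.53429) = 0.86338 + 0.182093 = 1.04547 m along the plane.
Vertically, h_p = y_p·sinθ = 1.04547 × 0.544639 = 0.569404 m.

h_p = 0.569 m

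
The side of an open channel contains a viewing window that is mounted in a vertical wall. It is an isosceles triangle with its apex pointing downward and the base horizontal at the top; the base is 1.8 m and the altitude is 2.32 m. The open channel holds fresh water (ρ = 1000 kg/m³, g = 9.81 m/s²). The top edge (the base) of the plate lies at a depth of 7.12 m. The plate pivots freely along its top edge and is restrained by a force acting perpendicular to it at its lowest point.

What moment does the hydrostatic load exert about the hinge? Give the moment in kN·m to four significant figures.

M ≈ 131.2 kN·m

γ = ρg = 1000 × 9.81 = 9810 N/m³ = 9.81 kN/m³.
With the apex down, the centroid sits h/3 = 2.32/3 = 0.773333 m below the base (the top edge), so the centroid depth is h_c = 7.12 + 0.773333 = 7.89333 m.
A = ½ × 1.8 × 2.32 = 2.088 m².
Resultant F = γ·h_c·A = 9.81 × 7.89333 × 2.088 = 161.681 kN.
I_c = b·h³/36 = 1.8 × 2.32³/36 = 0.624358 m⁴.
Centre of pressure: y_p = y_c + I_c/(y_c·A) = 7.89333 + 0.624358/(7.89333 × 2.088) = 7.89333 + 0.0378829 = 7.93121 m along the plane.
The resultant acts 0.773333 + 0.0378829 = 0.811216 m (along the plate) below the hinge at the top edge, so the moment about the hinge is M = F × 0.811216 = 161.681 × 0.811216 = 131.158 kN·m.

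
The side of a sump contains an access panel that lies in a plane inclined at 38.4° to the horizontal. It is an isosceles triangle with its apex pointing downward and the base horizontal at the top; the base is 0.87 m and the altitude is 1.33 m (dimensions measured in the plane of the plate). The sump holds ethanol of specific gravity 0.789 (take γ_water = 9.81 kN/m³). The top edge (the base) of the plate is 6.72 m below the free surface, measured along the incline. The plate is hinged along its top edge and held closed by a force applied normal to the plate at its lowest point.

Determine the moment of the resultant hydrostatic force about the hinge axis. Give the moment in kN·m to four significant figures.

M ≈ 9.107 kN·m

γ = 0.789 × 9.81 = 7.74009 kN/m³.
Let θ = 38.4° be the plate's angle to the horizontal; measure y along the incline from where the plane meets the free surface. Vertical depth h = y·sinθ with sinθ = 0.621148.
With the apex down, the centroid sits h/3 = 1.33/3 = 0.443333 m below the base (the top edge), so y_c = 6.72 + 0.443333 = 7.16333 m and h_c = 7.16333 × 0.621148 = 4.44949 m.
A = ½ × 0.87 × 1.33 = 0.57855 m².
Resultant F = γ·h_c·A = 7.74009 × 4.44949 × 0.57855 = 19.9249 kN.
I_c = b·h³/36 = 0.87 × 1.33³/36 = 0.0568554 m⁴.
Centre of pressure: y_p = y_c + I_c/(y_c·A) = 7.16333 + 0.0568554/(7.16333 × 0.57855) = 7.16333 + 0.0137188 = 7.17705 m along the plane.
The resultant acts 0.443333 + 0.0137188 = 0.457052 m (along the plate) below the hinge at the top edge, so the moment about the hinge is M = F × 0.457052 = 19.9249 × 0.457052 = 9.10672 kN·m.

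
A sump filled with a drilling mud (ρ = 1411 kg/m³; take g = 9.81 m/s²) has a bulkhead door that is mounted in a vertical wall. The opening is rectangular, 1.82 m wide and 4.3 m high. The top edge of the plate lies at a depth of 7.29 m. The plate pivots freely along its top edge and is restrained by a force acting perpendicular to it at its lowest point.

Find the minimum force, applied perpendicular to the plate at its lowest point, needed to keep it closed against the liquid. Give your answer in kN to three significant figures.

γ = ρg = 1411 × 9.81 / 1000 = 13.84191 kN/m³.
The centroid lies 4.3/2 = 2.15 m below the top edge, so the centroid depth is h_c = 7.29 + 2.15 = 9.44 m.
A = 1.82 × 4.3 = 7.826 m².
Resultant F = γ·h_c·A = 13.84191 × 9.44 × 7.826 = 1022.6 kN.
I_c = b·h³/12 = 1.82 × 4.3³/12 = 12.0586 m⁴.
Centre of pressure: y_p = y_c + I_c/(y_c·A) = 9.44 + 12.0586/(9.44 × 7.826) = 9.44 + 0.163224 = 9.60322 m along the plane.
The resultant acts 2.15 + 0.163224 = 2.31322 m (along the plate) below the hinge at the top edge, so the moment about the hinge is M = F × 2.31322 = 1022.6 × 2.31322 = 2365.5 kN·m.
A normal force at the bottom, 4.3 m from the hinge, must supply this moment: P = 2365.5/4.3 = 550.116 kN.

P ≈ 550 kN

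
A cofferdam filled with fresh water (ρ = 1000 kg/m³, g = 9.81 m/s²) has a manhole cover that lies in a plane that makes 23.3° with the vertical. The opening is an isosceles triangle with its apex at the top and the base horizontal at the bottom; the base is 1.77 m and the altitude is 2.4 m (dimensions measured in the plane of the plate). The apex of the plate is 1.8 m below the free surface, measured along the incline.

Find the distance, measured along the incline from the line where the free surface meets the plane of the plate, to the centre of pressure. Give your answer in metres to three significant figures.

γ = ρg = 1000 × 9.81 = 9810 N/m³ = 9.81 kN/m³.
The plate makes 23.3° with the vertical, i.e. θ = 90° − 23.3° = 66.7° to the horizontal. Measuring y along the incline from the free-surface line, vertical depth h = y·sinθ with sinθ = 0.918446.
With the apex up, the centroid sits 2h/3 = 2 × 2.4/3 = 1.6 m below the apex, so y_c = 1.8 + 1.6 = 3.4 m and h_c = 3.4 × 0.918446 = 3.12272 m.
A = ½ × 1.77 × 2.4 = 2.124 m².
Resultant F = γ·h_c·A = 9.81 × 3.12272 × 2.124 = 65.0664 kN.
I_c = b·h³/36 = 1.77 × 2.4³/36 = 0.67968 m⁴.
Centre of pressure: y_p = y_c + I_c/(y_c·A) = 3.4 + 0.67968/(3.4 × 2.124) = 3.4 + 0.0941176 = 3.49412 m along the plane.

y_p = 3.49 m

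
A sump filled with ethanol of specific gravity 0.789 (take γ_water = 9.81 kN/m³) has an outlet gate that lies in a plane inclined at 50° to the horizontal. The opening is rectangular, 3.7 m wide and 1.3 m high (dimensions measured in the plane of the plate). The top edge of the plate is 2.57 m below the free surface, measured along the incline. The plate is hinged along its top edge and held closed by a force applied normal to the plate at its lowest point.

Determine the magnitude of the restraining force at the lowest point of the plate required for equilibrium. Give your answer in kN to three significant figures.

P ≈ 49.0 kN

γ = 0.789 × 9.81 = 7.74009 kN/m³.
Let θ = 50° be the plate's angle to the horizontal; measure y along the incline from where the plane meets the free surface. Vertical depth h = y·sinθ with sinθ = 0.766044.
The centroid lies 1.3/2 = 0.65 m below the top edge, so y_c = 2.57 + 0.65 = 3.22 m and h_c = 3.22 × 0.766044 = 2.46666 m.
A = 3.7 × 1.3 = 4.81 m².
Resultant F = γ·h_c·A = 7.74009 × 2.46666 × 4.81 = 91.8333 kN.
I_c = b·h³/12 = 3.7 × 1.3³/12 = 0.677408 m⁴.
Centre of pressure: y_p = y_c + I_c/(y_c·A) = 3.22 + 0.677408/(3.22 × 4.81) = 3.22 + 0.043737 = 3.26374 m along the plane.
The resultant acts 0.65 + 0.043737 = 0.693737 m (along the plate) below the hinge at the top edge, so the moment about the hinge is M = F × 0.693737 = 91.8333 × 0.693737 = 63.7082 kN·m.
A normal force at the bottom, 1.3 m from the hinge, must supply this moment: P = 63.7082/1.3 = 49.0063 kN.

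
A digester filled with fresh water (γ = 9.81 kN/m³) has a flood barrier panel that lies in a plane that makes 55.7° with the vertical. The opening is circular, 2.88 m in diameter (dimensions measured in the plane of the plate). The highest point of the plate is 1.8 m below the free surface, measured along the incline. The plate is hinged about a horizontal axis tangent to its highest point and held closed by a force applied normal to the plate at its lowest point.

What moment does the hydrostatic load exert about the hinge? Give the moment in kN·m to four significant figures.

γ = 9.81 kN/m³.
The plate makes 55.7° with the vertical, i.e. θ = 90° − 55.7° = 34.3° to the horizontal. Measuring y along the incline from the free-surface line, vertical depth h = y·sinθ with sinθ = 0.563526.
The centroid is at the centre, 1.44 m below the top of the plate, so y_c = 1.8 + 1.44 = 3.24 m and h_c = 3.24 × 0.563526 = 1.82582 m.
A = π(1.44)² = 6.51441 m².
Resultant F = γ·h_c·A = 9.81 × 1.82582 × 6.51441 = 116.682 kN.
I_c = πr⁴/4 = π × 1.44⁴/4 = 3.37707 m⁴.
Centre of pressure: y_p = y_c + I_c/(y_c·A) = 3.24 + 3.37707/(3.24 × 6.51441) = 3.24 + 0.16 = 3.4 m along the plane.
The resultant acts 1.44 + 0.16 = 1.6 m (along the plate) below the hinge at the top edge, so the moment about the hinge is M = F × 1.6 = 116.682 × 1.6 = 186.691 kN·m.

M ≈ 186.7 kN·m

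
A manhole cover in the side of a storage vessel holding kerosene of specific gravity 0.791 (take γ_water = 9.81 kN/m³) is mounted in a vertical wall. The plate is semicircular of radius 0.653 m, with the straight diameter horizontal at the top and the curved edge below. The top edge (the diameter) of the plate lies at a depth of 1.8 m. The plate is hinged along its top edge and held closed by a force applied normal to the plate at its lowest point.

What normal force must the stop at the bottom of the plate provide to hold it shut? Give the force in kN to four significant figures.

P ≈ 4.819 kN

γ = 0.791 × 9.81 = 7.75971 kN/m³.
The centroid of a semicircle lies 4r/(3π) = 0.277142 m from the diameter, here below the top edge, so the centroid depth is h_c = 1.8 + 0.277142 = 2.07714 m.
A = πr²/2 = π × 0.653²/2 = 0.669802 m².
Resultant F = γ·h_c·A = 7.75971 × 2.07714 × 0.669802 = 10.7959 kN.
I_c = (π/8 − 8/(9π))·r⁴ = 0.109757 × 0.653⁴ = 0.0199565 m⁴.
Centre of pressure: y_p = y_c + I_c/(y_c·A) = 2.07714 + 0.0199565/(2.07714 × 0.669802) = 2.07714 + 0.0143441 = 2.09148 m along the plane.
The resultant acts 0.277142 + 0.0143441 = 0.291486 m (along the plate) below the hinge at the top edge, so the moment about the hinge is M = F × 0.291486 = 10.7959 × 0.291486 = 3.14685 kN·m.
A normal force at the bottom, 0.653 m from the hinge, must supply this moment: P = 3.14685/0.653 = 4.81907 kN.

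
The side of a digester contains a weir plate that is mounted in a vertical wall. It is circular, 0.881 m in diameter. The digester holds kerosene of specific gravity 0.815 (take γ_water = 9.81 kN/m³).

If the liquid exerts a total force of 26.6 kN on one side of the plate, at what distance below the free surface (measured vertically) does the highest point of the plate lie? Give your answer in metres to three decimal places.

d_top ≈ 5.017 m

γ = 0.815 × 9.81 = 7.99515 kN/m³.
A = π(0.4405)² = 0.609595 m².
From F = γ·h_c·A, the centroid depth is h_c = 26.6/(7.99515 × 0.609595) = 5.45775 m.
The centroid is at the centre, 0.4405 m below the top of the plate, so the highest point sits at h_top = 5.45775 − 0.4405 = 5.01725 m below the surface.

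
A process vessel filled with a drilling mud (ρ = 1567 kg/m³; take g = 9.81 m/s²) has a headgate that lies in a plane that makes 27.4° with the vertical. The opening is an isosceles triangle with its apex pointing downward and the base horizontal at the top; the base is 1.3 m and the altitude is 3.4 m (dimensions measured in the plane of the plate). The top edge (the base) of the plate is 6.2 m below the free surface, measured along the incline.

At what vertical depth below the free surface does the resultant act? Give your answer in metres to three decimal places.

γ = ρg = 1567 × 9.81 / 1000 = 15.37227 kN/m³.
The plate makes 27.4° with the vertical, i.e. θ = 90° − 27.4° = 62.6° to the horizontal. Measuring y along the incline from the free-surface line, vertical depth h = y·sinθ with sinθ = 0.887815.
With the apex down, the centroid sits h/3 = 3.4/3 = 1.13333 m below the base (the top edge), so y_c = 6.2 + 1.13333 = 7.33333 m and h_c = 7.33333 × 0.887815 = 6.51064 m.
A = ½ × 1.3 × 3.4 = 2.21 m².
Resultant F = γ·h_c·A = 15.37227 × 6.51064 × 2.21 = 221.184 kN.
I_c = b·h³/36 = 1.3 × 3.4³/36 = 1.41931 m⁴.
Centre of pressure: y_p = y_c + I_c/(y_c·A) = 7.33333 + 1.41931/(7.33333 × 2.21) = 7.33333 + 0.0875757 = 7.42091 m along the plane.
Vertically, h_p = y_p·sinθ = 7.42091 × 0.887815 = 6.5884 m.

h_p = 6.588 m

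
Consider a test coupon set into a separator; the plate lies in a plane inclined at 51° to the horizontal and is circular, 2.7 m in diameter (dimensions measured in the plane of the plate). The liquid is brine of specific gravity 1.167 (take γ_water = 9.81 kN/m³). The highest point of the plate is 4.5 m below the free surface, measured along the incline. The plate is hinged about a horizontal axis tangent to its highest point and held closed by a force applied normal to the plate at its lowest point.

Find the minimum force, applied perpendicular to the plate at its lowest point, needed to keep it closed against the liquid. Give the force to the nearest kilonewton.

P ≈ 158 kN

γ = 1.167 × 9.81 = 11.44827 kN/m³.
Let θ = 51° be the plate's angle to the horizontal; measure y along the incline from where the plane meets the free surface. Vertical depth h = y·sinθ with sinθ = 0.777146.
The centroid is at the centre, 1.35 m below the top of the plate, so y_c = 4.5 + 1.35 = 5.85 m and h_c = 5.85 × 0.777146 = 4.5463 m.
A = π(1.35)² = 5.72555 m².
Resultant F = γ·h_c·A = 11.44827 × 4.5463 × 5.72555 = 297.999 kN.
I_c = πr⁴/4 = π × 1.35⁴/4 = 2.6087 m⁴.
Centre of pressure: y_p = y_c + I_c/(y_c·A) = 5.85 + 2.6087/(5.85 × 5.72555) = 5.85 + 0.0778845 = 5.92788 m along the plane.
The resultant acts 1.35 + 0.0778845 = 1.42788 m (along the plate) below the hinge at the top edge, so the moment about the hinge is M = F × 1.42788 = 297.999 × 1.42788 = 425.507 kN·m.
A normal force at the bottom, 2.7 m from the hinge, must supply this moment: P = 425.507/2.7 = 157.595 kN.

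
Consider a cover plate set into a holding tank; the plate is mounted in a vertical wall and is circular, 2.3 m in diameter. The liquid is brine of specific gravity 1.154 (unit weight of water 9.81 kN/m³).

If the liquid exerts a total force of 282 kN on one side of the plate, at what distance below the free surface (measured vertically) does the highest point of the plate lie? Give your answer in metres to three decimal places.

d_top ≈ 4.846 m

γ = 1.154 × 9.81 = 11.32074 kN/m³.
A = π(1.15)² = 4.15476 m².
From F = γ·h_c·A, the centroid depth is h_c = 282/(11.32074 × 4.15476) = 5.99554 m.
The centroid is at the centre, 1.15 m below the top of the plate, so the highest point sits at h_top = 5.99554 − 1.15 = 4.84554 m below the surface.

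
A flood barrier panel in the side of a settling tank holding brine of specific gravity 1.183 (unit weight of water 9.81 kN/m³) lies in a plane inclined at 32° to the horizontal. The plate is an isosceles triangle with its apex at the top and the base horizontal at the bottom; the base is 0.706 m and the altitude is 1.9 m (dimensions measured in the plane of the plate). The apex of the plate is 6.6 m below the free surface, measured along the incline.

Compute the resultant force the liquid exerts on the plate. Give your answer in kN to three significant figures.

F ≈ 32.4 kN

γ = 1.183 × 9.81 = 11.60523 kN/m³.
Let θ = 32° be the plate's angle to the horizontal; measure y along the incline from where the plane meets the free surface. Vertical depth h = y·sinθ with sinθ = 0.529919.
With the apex up, the centroid sits 2h/3 = 2 × 1.9/3 = 1.26667 m below the apex, so y_c = 6.6 + 1.26667 = 7.86667 m and h_c = 7.86667 × 0.529919 = 4.1687 m.
A = ½ × 0.706 × 1.9 = 0.6707 m².
Resultant F = γ·h_c·A = 11.60523 × 4.1687 × 0.6707 = 32.4476 kN.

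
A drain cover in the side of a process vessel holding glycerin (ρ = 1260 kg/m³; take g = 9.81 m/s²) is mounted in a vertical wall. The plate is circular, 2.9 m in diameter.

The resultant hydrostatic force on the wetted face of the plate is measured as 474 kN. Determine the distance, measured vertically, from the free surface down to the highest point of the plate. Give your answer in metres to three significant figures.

d_top ≈ 4.36 m

γ = ρg = 1260 × 9.81 / 1000 = 12.3606 kN/m³.
A = π(1.45)² = 6.6052 m².
From F = γ·h_c·A, the centroid depth is h_c = 474/(12.3606 × 6.6052) = 5.80568 m.
The centroid is at the centre, 1.45 m below the top of the plate, so the highest point sits at h_top = 5.80568 − 1.45 = 4.35568 m below the surface.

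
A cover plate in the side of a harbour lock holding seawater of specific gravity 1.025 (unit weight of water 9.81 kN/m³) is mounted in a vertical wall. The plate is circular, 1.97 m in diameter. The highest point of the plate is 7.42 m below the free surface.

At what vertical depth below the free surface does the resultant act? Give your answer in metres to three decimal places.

γ = 1.025 × 9.81 = 10.05525 kN/m³.
The centroid is at the centre, 0.985 m below the top of the plate, so the centroid depth is h_c = 7.42 + 0.985 = 8.405 m.
A = π(0.985)² = 3.04805 m².
Resultant F = γ·h_c·A = 10.05525 × 8.405 × 3.04805 = 257.604 kN.
I_c = πr⁴/4 = π × 0.985⁴/4 = 0.739324 m⁴.
Centre of pressure: y_p = y_c + I_c/(y_c·A) = 8.405 + 0.739324/(8.405 × 3.04805) = 8.405 + 0.0288586 = 8.43386 m along the plane.

h_p = 8.434 m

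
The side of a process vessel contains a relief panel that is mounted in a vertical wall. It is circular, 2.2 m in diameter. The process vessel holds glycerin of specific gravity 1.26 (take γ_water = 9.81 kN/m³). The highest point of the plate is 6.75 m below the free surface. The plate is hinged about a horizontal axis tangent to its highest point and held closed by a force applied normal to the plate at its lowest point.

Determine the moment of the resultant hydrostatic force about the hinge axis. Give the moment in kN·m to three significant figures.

γ = 1.26 × 9.81 = 12.3606 kN/m³.
The centroid is at the centre, 1.1 m below the top of the plate, so the centroid depth is h_c = 6.75 + 1.1 = 7.85 m.
A = π(1.1)² = 3.80133 m².
Resultant F = γ·h_c·A = 12.3606 × 7.85 × 3.80133 = 368.846 kN.
I_c = πr⁴/4 = π × 1.1⁴/4 = 1.1499 m⁴.
Centre of pressure: y_p = y_c + I_c/(y_c·A) = 7.85 + 1.1499/(7.85 × 3.80133) = 7.85 + 0.038535 = 7.88854 m along the plane.
The resultant acts 1.1 + 0.038535 = 1.13854 m (along the plate) below the hinge at the top edge, so the moment about the hinge is M = F × 1.13854 = 368.846 × 1.13854 = 419.946 kN·m.

M ≈ 420 kN·m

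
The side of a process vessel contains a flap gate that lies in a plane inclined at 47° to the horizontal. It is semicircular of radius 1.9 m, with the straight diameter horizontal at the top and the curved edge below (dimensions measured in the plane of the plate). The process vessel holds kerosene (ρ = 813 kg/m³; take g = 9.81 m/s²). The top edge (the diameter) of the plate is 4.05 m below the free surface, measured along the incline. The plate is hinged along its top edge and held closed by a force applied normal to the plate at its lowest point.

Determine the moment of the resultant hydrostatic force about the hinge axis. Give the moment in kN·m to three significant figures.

γ = ρg = 813 × 9.81 / 1000 = 7.97553 kN/m³.
Let θ = 47° be the plate's angle to the horizontal; measure y along the incline from where the plane meets the free surface. Vertical depth h = y·sinθ with sinθ = 0.731354.
The centroid of a semicircle lies 4r/(3π) = 0.806385 m from the diameter, here below the top edge, so y_c = 4.05 + 0.806385 = 4.85638 m and h_c = 4.85638 × 0.731354 = 3.55173 m.
A = πr²/2 = π × 1.9²/2 = 5.67057 m².
Resultant F = γ·h_c·A = 7.97553 × 3.55173 × 5.67057 = 160.63 kN.
I_c = (π/8 − 8/(9π))·r⁴ = 0.109757 × 1.9⁴ = 1.43036 m⁴.
Centre of pressure: y_p = y_c + I_c/(y_c·A) = 4.85638 + 1.43036/(4.85638 × 5.67057) = 4.85638 + 0.0519405 = 4.90832 m along the plane.
The resultant acts 0.806385 + 0.0519405 = 0.858326 m (along the plate) below the hinge at the top edge, so the moment about the hinge is M = F × 0.858326 = 160.63 × 0.858326 = 137.873 kN·m.

M ≈ 138 kN·m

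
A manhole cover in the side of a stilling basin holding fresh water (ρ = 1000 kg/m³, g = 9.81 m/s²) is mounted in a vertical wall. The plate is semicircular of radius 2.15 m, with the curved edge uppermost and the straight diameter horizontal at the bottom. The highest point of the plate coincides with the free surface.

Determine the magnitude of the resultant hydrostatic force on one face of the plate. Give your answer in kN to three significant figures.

γ = ρg = 1000 × 9.81 = 9810 N/m³ = 9.81 kN/m³.
The centroid lies 4r/(3π) = 0.912488 m above the diameter, so r − 4r/(3π) = 2.15 − 0.912488 = 1.23751 m below the topmost point, so the centroid depth is h_c = 1.23751 m.
A = πr²/2 = π × 2.15²/2 = 7.26101 m².
Resultant F = γ·h_c·A = 9.81 × 1.23751 × 7.26101 = 88.1485 kN.

F ≈ 88.1 kN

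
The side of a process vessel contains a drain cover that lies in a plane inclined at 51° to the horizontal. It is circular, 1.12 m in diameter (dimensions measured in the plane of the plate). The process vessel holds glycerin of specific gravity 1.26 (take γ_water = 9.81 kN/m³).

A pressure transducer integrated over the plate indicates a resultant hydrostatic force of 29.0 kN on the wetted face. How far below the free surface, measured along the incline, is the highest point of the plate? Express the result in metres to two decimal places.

γ = 1.26 × 9.81 = 12.3606 kN/m³.
A = π(0.56)² = 0.985203 m².
From F = γ·h_c·A, the centroid depth is h_c = 29.0/(12.3606 × 0.985203) = 2.3814 m.
Let θ = 51° be the plate's angle to the horizontal; measure y along the incline from where the plane meets the free surface. Vertical depth h = y·sinθ with sinθ = 0.777146.
Along the incline, y_c = h_c/sinθ = 2.3814/0.777146 = 3.06429 m.
The centroid is at the centre, 0.56 m below the top of the plate, so the highest point sits at y_top = 3.06429 − 0.56 = 2.50429 m along the incline.

y_top ≈ 2.50 m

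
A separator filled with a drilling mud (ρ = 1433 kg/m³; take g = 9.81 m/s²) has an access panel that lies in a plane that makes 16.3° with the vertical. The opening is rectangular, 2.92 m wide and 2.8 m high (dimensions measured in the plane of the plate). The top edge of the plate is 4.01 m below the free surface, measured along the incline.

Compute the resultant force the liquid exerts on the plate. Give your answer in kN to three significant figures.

F ≈ 597 kN

γ = ρg = 1433 × 9.81 / 1000 = 14.05773 kN/m³.
The plate makes 16.3° with the vertical, i.e. θ = 90° − 16.3° = 73.7° to the horizontal. Measuring y along the incline from the free-surface line, vertical depth h = y·sinθ with sinθ = 0.959805.
The centroid lies 2.8/2 = 1.4 m below the top edge, so y_c = 4.01 + 1.4 = 5.41 m and h_c = 5.41 × 0.959805 = 5.19255 m.
A = 2.92 × 2.8 = 8.176 m².
Resultant F = γ·h_c·A = 14.05773 × 5.19255 × 8.176 = 596.811 kN.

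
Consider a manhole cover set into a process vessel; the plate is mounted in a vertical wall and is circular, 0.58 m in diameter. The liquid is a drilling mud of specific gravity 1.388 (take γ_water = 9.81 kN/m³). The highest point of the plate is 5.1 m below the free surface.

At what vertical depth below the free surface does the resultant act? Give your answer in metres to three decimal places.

h_p = 5.394 m

γ = 1.388 × 9.81 = 13.61628 kN/m³.
The centroid is at the centre, 0.29 m below the top of the plate, so the centroid depth is h_c = 5.1 + 0.29 = 5.39 m.
A = π(0.29)² = 0.264208 m².
Resultant F = γ·h_c·A = 13.61628 × 5.39 × 0.264208 = 19.3907 kN.
I_c = πr⁴/4 = π × 0.29⁴/4 = 0.00555497 m⁴.
Centre of pressure: y_p = y_c + I_c/(y_c·A) = 5.39 + 0.00555497/(5.39 × 0.264208) = 5.39 + 0.00390074 = 5.3939 m along the plane.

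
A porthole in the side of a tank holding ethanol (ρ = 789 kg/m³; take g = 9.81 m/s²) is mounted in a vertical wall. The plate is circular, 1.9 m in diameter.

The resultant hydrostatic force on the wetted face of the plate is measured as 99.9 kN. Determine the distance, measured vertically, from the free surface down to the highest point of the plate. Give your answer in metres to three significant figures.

d_top ≈ 3.60 m

γ = ρg = 789 × 9.81 / 1000 = 7.74009 kN/m³.
A = π(0.95)² = 2.83529 m².
From F = γ·h_c·A, the centroid depth is h_c = 99.9/(7.74009 × 2.83529) = 4.55221 m.
The centroid is at the centre, 0.95 m below the top of the plate, so the highest point sits at h_top = 4.55221 − 0.95 = 3.60221 m below the surface.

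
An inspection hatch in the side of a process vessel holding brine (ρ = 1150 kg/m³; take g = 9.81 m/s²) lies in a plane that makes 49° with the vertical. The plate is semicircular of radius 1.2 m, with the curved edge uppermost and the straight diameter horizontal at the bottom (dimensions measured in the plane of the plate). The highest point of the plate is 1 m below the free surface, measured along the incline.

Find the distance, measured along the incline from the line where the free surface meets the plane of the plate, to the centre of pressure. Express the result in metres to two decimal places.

y_p = 1.75 m

γ = ρg = 1150 × 9.81 / 1000 = 11.2815 kN/m³.
The plate makes 49° with the vertical, i.e. θ = 90° − 49° = 41° to the horizontal. Measuring y along the incline from the free-surface line, vertical depth h = y·sinθ with sinθ = 0.656059.
The centroid lies 4r/(3π) = 0.509296 m above the diameter, so r − 4r/(3π) = 1.2 − 0.509296 = 0.690704 m below the topmost point, so y_c = 1 + 0.690704 = 1.6907 m and h_c = 1.6907 × 0.656059 = 1.1092 m.
A = πr²/2 = π × 1.2²/2 = 2.26195 m².
Resultant F = γ·h_c·A = 11.2815 × 1.1092 × 2.26195 = 28.3048 kN.
I_c = (π/8 − 8/(9π))·r⁴ = 0.109757 × 1.2⁴ = 0.227592 m⁴.
Centre of pressure: y_p = y_c + I_c/(y_c·A) = 1.6907 + 0.227592/(1.6907 × 2.26195) = 1.6907 + 0.0595124 = 1.75021 m along the plane.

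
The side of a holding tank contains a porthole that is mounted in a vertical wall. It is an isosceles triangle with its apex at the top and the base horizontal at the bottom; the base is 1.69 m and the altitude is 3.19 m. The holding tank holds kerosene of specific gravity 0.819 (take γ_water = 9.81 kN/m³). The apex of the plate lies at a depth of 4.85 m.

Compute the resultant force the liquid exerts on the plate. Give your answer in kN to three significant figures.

γ = 0.819 × 9.81 = 8.03439 kN/m³.
With the apex up, the centroid sits 2h/3 = 2 × 3.19/3 = 2.12667 m below the apex, so the centroid depth is h_c = 4.85 + 2.12667 = 6.97667 m.
A = ½ × 1.69 × 3.19 = 2.69555 m².
Resultant F = γ·h_c·A = 8.03439 × 6.97667 × 2.69555 = 151.094 kN.

F ≈ 151 kN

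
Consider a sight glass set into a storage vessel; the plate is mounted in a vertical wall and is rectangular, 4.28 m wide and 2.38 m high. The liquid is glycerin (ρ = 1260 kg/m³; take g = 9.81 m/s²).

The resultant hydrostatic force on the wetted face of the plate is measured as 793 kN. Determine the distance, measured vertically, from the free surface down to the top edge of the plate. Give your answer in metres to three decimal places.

γ = ρg = 1260 × 9.81 / 1000 = 12.3606 kN/m³.
A = 4.28 × 2.38 = 10.1864 m².
From F = γ·h_c·A, the centroid depth is h_c = 793/(12.3606 × 10.1864) = 6.29815 m.
The centroid lies 2.38/2 = 1.19 m below the top edge, so the top edge sits at h_top = 6.29815 − 1.19 = 5.10815 m below the surface.

d_top ≈ 5.108 m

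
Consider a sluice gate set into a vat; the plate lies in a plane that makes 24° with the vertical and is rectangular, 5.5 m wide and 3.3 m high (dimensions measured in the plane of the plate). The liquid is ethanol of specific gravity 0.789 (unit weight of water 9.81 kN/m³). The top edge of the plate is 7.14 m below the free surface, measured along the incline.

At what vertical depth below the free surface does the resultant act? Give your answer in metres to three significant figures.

h_p = 8.12 m

γ = 0.789 × 9.81 = 7.74009 kN/m³.
The plate makes 24° with the vertical, i.e. θ = 90° − 24° = 66° to the horizontal. Measuring y along the incline from the free-surface line, vertical depth h = y·sinθ with sinθ = 0.913545.
The centroid lies 3.3/2 = 1.65 m below the top edge, so y_c = 7.14 + 1.65 = 8.79 m and h_c = 8.79 × 0.913545 = 8.03006 m.
A = 5.5 × 3.3 = 18.15 m².
Resultant F = γ·h_c·A = 7.74009 × 8.03006 × 18.15 = 1128.08 kN.
I_c = b·h³/12 = 5.5 × 3.3³/12 = 16.4711 m⁴.
Centre of pressure: y_p = y_c + I_c/(y_c·A) = 8.79 + 16.4711/(8.79 × 18.15) = 8.79 + 0.103242 = 8.89324 m along the plane.
Vertically, h_p = y_p·sinθ = 8.89324 × 0.913545 = 8.12437 m.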